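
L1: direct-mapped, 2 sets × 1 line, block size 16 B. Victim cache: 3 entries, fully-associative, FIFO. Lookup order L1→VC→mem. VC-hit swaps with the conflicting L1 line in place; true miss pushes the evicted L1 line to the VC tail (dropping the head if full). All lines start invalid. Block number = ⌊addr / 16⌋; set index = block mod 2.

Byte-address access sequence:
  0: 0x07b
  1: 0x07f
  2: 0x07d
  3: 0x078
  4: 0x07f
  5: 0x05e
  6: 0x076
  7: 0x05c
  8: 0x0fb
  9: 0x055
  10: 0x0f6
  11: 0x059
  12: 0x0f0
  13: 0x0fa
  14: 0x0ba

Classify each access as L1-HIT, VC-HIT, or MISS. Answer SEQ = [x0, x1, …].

SEQ = [MISS, L1-HIT, L1-HIT, L1-HIT, L1-HIT, MISS, VC-HIT, VC-HIT, MISS, VC-HIT, VC-HIT, VC-HIT, VC-HIT, L1-HIT, MISS]

#0 0x7b→b7/s1 MISS; vc=[]
#1 0x7f→b7/s1 L1-HIT; vc=[]
#2 0x7d→b7/s1 L1-HIT; vc=[]
#3 0x78→b7/s1 L1-HIT; vc=[]
#4 0x7f→b7/s1 L1-HIT; vc=[]
#5 0x5e→b5/s1 MISS; vc=[7]
#6 0x76→b7/s1 VC-HIT; vc=[5]
#7 0x5c→b5/s1 VC-HIT; vc=[7]
#8 0xfb→b15/s1 MISS; vc=[7,5]
#9 0x55→b5/s1 VC-HIT; vc=[7,15]
#10 0xf6→b15/s1 VC-HIT; vc=[7,5]
#11 0x59→b5/s1 VC-HIT; vc=[7,15]
#12 0xf0→b15/s1 VC-HIT; vc=[7,5]
#13 0xfa→b15/s1 L1-HIT; vc=[7,5]
#14 0xba→b11/s1 MISS; vc=[7,5,15]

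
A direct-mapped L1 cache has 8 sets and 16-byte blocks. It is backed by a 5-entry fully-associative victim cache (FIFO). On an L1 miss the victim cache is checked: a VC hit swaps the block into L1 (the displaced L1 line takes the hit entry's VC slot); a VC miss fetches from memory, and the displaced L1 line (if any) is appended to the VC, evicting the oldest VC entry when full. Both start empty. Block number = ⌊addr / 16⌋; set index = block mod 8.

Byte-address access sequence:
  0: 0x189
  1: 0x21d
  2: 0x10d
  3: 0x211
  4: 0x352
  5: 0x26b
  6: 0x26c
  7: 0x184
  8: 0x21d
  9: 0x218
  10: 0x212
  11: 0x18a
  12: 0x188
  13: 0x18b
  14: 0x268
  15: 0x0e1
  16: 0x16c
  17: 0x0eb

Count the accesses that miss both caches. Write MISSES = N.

MISSES = 7

#0 0x189→b24/s0 MISS; vc=[]
#1 0x21d→b33/s1 MISS; vc=[]
#2 0x10d→b16/s0 MISS; vc=[24]
#3 0x211→b33/s1 L1-HIT; vc=[24]
#4 0x352→b53/s5 MISS; vc=[24]
#5 0x26b→b38/s6 MISS; vc=[24]
#6 0x26c→b38/s6 L1-HIT; vc=[24]
#7 0x184→b24/s0 VC-HIT; vc=[16]
#8 0x21d→b33/s1 L1-HIT; vc=[16]
#9 0x218→b33/s1 L1-HIT; vc=[16]
#10 0x212→b33/s1 L1-HIT; vc=[16]
#11 0x18a→b24/s0 L1-HIT; vc=[16]
#12 0x188→b24/s0 L1-HIT; vc=[16]
#13 0x18b→b24/s0 L1-HIT; vc=[16]
#14 0x268→b38/s6 L1-HIT; vc=[16]
#15 0xe1→b14/s6 MISS; vc=[16,38]
#16 0x16c→b22/s6 MISS; vc=[16,38,14]
#17 0xeb→b14/s6 VC-HIT; vc=[16,38,22]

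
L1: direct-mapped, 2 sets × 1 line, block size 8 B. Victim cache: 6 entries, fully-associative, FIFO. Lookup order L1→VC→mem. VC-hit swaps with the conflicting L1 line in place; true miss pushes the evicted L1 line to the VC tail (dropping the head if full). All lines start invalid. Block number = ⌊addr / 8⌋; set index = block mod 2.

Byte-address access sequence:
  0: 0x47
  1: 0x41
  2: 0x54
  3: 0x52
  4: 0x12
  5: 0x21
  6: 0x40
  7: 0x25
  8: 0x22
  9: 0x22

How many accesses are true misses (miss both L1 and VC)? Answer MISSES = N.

MISSES = 4

#0 0x47→b8/s0 MISS; vc=[]
#1 0x41→b8/s0 L1-HIT; vc=[]
#2 0x54→b10/s0 MISS; vc=[8]
#3 0x52→b10/s0 L1-HIT; vc=[8]
#4 0x12→b2/s0 MISS; vc=[8,10]
#5 0x21→b4/s0 MISS; vc=[8,10,2]
#6 0x40→b8/s0 VC-HIT; vc=[4,10,2]
#7 0x25→b4/s0 VC-HIT; vc=[8,10,2]
#8 0x22→b4/s0 L1-HIT; vc=[8,10,2]
#9 0x22→b4/s0 L1-HIT; vc=[8,10,2]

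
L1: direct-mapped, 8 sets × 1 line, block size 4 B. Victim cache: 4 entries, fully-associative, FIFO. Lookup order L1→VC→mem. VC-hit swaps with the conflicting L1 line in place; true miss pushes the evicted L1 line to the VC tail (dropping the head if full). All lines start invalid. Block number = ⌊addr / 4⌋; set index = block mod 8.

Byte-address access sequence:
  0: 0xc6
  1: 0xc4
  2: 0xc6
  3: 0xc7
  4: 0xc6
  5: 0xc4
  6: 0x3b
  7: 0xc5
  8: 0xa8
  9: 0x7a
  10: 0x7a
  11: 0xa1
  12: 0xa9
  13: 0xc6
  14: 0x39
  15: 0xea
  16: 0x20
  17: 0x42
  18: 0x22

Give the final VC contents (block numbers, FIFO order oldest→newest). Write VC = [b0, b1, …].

VC = [30, 42, 40, 16]

#0 0xc6→b49/s1 MISS; vc=[]
#1 0xc4→b49/s1 L1-HIT; vc=[]
#2 0xc6→b49/s1 L1-HIT; vc=[]
#3 0xc7→b49/s1 L1-HIT; vc=[]
#4 0xc6→b49/s1 L1-HIT; vc=[]
#5 0xc4→b49/s1 L1-HIT; vc=[]
#6 0x3b→b14/s6 MISS; vc=[]
#7 0xc5→b49/s1 L1-HIT; vc=[]
#8 0xa8→b42/s2 MISS; vc=[]
#9 0x7a→b30/s6 MISS; vc=[14]
#10 0x7a→b30/s6 L1-HIT; vc=[14]
#11 0xa1→b40/s0 MISS; vc=[14]
#12 0xa9→b42/s2 L1-HIT; vc=[14]
#13 0xc6→b49/s1 L1-HIT; vc=[14]
#14 0x39→b14/s6 VC-HIT; vc=[30]
#15 0xea→b58/s2 MISS; vc=[30,42]
#16 0x20→b8/s0 MISS; vc=[30,42,40]
#17 0x42→b16/s0 MISS; vc=[30,42,40,8]
#18 0x22→b8/s0 VC-HIT; vc=[30,42,40,16]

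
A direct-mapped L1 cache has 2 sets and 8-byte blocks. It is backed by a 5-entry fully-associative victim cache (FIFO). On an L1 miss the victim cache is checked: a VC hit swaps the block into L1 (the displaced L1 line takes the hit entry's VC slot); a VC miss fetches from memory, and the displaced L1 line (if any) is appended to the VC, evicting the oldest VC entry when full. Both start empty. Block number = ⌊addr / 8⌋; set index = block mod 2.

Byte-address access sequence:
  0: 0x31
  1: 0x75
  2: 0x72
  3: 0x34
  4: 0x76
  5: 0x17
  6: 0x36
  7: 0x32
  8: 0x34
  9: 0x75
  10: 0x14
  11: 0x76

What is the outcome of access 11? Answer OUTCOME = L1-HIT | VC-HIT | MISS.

OUTCOME = VC-HIT

  [0] addr=0x31 blk=6 s=0: MISS | VC []
  [1] addr=0x75 blk=14 s=0: MISS | VC [6]
  [2] addr=0x72 blk=14 s=0: L1-HIT | VC [6]
  [3] addr=0x34 blk=6 s=0: VC-HIT | VC [14]
  [4] addr=0x76 blk=14 s=0: VC-HIT | VC [6]
  [5] addr=0x17 blk=2 s=0: MISS | VC [6, 14]
  [6] addr=0x36 blk=6 s=0: VC-HIT | VC [2, 14]
  [7] addr=0x32 blk=6 s=0: L1-HIT | VC [2, 14]
  [8] addr=0x34 blk=6 s=0: L1-HIT | VC [2, 14]
  [9] addr=0x75 blk=14 s=0: VC-HIT | VC [2, 6]
  [10] addr=0x14 blk=2 s=0: VC-HIT | VC [14, 6]
  [11] addr=0x76 blk=14 s=0: VC-HIT | VC [2, 6]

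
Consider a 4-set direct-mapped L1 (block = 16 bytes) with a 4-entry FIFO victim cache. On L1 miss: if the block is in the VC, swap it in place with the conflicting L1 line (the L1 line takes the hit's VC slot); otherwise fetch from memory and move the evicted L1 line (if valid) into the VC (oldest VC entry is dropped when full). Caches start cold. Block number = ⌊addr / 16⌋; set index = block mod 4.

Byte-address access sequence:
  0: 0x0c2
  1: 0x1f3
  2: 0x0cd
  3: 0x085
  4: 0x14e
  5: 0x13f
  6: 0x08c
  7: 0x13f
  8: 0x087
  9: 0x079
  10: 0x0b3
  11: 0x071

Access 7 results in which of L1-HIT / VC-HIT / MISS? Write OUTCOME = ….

  [0] addr=0xc2 blk=12 s=0: MISS | VC []
  [1] addr=0x1f3 blk=31 s=3: MISS | VC []
  [2] addr=0xcd blk=12 s=0: L1-HIT | VC []
  [3] addr=0x85 blk=8 s=0: MISS | VC [12]
  [4] addr=0x14e blk=20 s=0: MISS | VC [12, 8]
  [5] addr=0x13f blk=19 s=3: MISS | VC [12, 8, 31]
  [6] addr=0x8c blk=8 s=0: VC-HIT | VC [12, 20, 31]
  [7] addr=0x13f blk=19 s=3: L1-HIT | VC [12, 20, 31]
  [8] addr=0x87 blk=8 s=0: L1-HIT | VC [12, 20, 31]
  [9] addr=0x79 blk=7 s=3: MISS | VC [12, 20, 31, 19]
  [10] addr=0xb3 blk=11 s=3: MISS | VC [20, 31, 19, 7]
  [11] addr=0x71 blk=7 s=3: VC-HIT | VC [20, 31, 19, 11]

OUTCOME = L1-HIT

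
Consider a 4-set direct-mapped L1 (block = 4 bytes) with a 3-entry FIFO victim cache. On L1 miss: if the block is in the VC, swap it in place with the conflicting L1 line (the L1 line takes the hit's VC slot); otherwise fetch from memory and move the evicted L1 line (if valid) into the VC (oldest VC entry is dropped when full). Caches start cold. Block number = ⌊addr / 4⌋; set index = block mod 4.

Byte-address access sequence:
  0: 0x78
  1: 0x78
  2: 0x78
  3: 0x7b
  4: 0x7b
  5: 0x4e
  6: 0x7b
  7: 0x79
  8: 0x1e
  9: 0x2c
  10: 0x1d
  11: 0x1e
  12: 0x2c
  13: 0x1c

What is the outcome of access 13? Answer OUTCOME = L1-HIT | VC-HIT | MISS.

OUTCOME = VC-HIT

  [0] addr=0x78 blk=30 s=2: MISS | VC []
  [1] addr=0x78 blk=30 s=2: L1-HIT | VC []
  [2] addr=0x78 blk=30 s=2: L1-HIT | VC []
  [3] addr=0x7b blk=30 s=2: L1-HIT | VC []
  [4] addr=0x7b blk=30 s=2: L1-HIT | VC []
  [5] addr=0x4e blk=19 s=3: MISS | VC []
  [6] addr=0x7b blk=30 s=2: L1-HIT | VC []
  [7] addr=0x79 blk=30 s=2: L1-HIT | VC []
  [8] addr=0x1e blk=7 s=3: MISS | VC [19]
  [9] addr=0x2c blk=11 s=3: MISS | VC [19, 7]
  [10] addr=0x1d blk=7 s=3: VC-HIT | VC [19, 11]
  [11] addr=0x1e blk=7 s=3: L1-HIT | VC [19, 11]
  [12] addr=0x2c blk=11 s=3: VC-HIT | VC [19, 7]
  [13] addr=0x1c blk=7 s=3: VC-HIT | VC [19, 11]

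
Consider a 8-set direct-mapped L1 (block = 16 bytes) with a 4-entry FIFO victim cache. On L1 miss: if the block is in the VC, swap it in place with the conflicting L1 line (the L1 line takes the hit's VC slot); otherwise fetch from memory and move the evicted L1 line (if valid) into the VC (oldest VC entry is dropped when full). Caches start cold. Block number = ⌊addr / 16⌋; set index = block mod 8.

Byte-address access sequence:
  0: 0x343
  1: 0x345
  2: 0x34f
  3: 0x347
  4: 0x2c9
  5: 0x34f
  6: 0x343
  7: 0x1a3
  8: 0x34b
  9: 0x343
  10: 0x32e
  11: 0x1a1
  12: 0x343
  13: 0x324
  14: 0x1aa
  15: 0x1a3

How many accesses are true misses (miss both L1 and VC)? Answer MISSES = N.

0: 0x343 (blk 52, set 4) → MISS  vc=[]
1: 0x345 (blk 52, set 4) → L1-HIT  vc=[]
2: 0x34f (blk 52, set 4) → L1-HIT  vc=[]
3: 0x347 (blk 52, set 4) → L1-HIT  vc=[]
4: 0x2c9 (blk 44, set 4) → MISS  vc=[52]
5: 0x34f (blk 52, set 4) → VC-HIT  vc=[44]
6: 0x343 (blk 52, set 4) → L1-HIT  vc=[44]
7: 0x1a3 (blk 26, set 2) → MISS  vc=[44]
8: 0x34b (blk 52, set 4) → L1-HIT  vc=[44]
9: 0x343 (blk 52, set 4) → L1-HIT  vc=[44]
10: 0x32e (blk 50, set 2) → MISS  vc=[44, 26]
11: 0x1a1 (blk 26, set 2) → VC-HIT  vc=[44, 50]
12: 0x343 (blk 52, set 4) → L1-HIT  vc=[44, 50]
13: 0x324 (blk 50, set 2) → VC-HIT  vc=[44, 26]
14: 0x1aa (blk 26, set 2) → VC-HIT  vc=[44, 50]
15: 0x1a3 (blk 26, set 2) → L1-HIT  vc=[44, 50]

MISSES = 4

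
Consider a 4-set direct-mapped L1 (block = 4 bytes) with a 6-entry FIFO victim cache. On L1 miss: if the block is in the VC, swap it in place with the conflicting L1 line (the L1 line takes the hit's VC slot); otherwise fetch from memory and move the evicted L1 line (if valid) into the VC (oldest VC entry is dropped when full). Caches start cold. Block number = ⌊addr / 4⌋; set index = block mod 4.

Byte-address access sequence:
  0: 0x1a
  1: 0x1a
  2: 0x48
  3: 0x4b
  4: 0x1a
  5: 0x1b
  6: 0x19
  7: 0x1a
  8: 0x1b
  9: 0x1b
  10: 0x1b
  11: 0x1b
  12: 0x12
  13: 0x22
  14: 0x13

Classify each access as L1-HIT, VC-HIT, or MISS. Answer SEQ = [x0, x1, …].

SEQ = [MISS, L1-HIT, MISS, L1-HIT, VC-HIT, L1-HIT, L1-HIT, L1-HIT, L1-HIT, L1-HIT, L1-HIT, L1-HIT, MISS, MISS, VC-HIT]

0: 0x1a (blk 6, set 2) → MISS  vc=[]
1: 0x1a (blk 6, set 2) → L1-HIT  vc=[]
2: 0x48 (blk 18, set 2) → MISS  vc=[6]
3: 0x4b (blk 18, set 2) → L1-HIT  vc=[6]
4: 0x1a (blk 6, set 2) → VC-HIT  vc=[18]
5: 0x1b (blk 6, set 2) → L1-HIT  vc=[18]
6: 0x19 (blk 6, set 2) → L1-HIT  vc=[18]
7: 0x1a (blk 6, set 2) → L1-HIT  vc=[18]
8: 0x1b (blk 6, set 2) → L1-HIT  vc=[18]
9: 0x1b (blk 6, set 2) → L1-HIT  vc=[18]
10: 0x1b (blk 6, set 2) → L1-HIT  vc=[18]
11: 0x1b (blk 6, set 2) → L1-HIT  vc=[18]
12: 0x12 (blk 4, set 0) → MISS  vc=[18]
13: 0x22 (blk 8, set 0) → MISS  vc=[18, 4]
14: 0x13 (blk 4, set 0) → VC-HIT  vc=[18, 8]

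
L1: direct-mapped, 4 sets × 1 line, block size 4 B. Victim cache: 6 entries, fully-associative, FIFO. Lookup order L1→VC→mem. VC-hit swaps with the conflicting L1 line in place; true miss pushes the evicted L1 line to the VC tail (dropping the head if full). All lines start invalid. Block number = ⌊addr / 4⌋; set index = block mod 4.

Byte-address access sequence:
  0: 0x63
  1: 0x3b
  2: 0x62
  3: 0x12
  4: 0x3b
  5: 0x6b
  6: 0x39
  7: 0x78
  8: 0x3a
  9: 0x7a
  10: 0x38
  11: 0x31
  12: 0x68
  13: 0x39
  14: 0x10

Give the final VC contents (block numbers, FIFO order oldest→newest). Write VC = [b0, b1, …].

#0 0x63→b24/s0 MISS; vc=[]
#1 0x3b→b14/s2 MISS; vc=[]
#2 0x62→b24/s0 L1-HIT; vc=[]
#3 0x12→b4/s0 MISS; vc=[24]
#4 0x3b→b14/s2 L1-HIT; vc=[24]
#5 0x6b→b26/s2 MISS; vc=[24,14]
#6 0x39→b14/s2 VC-HIT; vc=[24,26]
#7 0x78→b30/s2 MISS; vc=[24,26,14]
#8 0x3a→b14/s2 VC-HIT; vc=[24,26,30]
#9 0x7a→b30/s2 VC-HIT; vc=[24,26,14]
#10 0x38→b14/s2 VC-HIT; vc=[24,26,30]
#11 0x31→b12/s0 MISS; vc=[24,26,30,4]
#12 0x68→b26/s2 VC-HIT; vc=[24,14,30,4]
#13 0x39→b14/s2 VC-HIT; vc=[24,26,30,4]
#14 0x10→b4/s0 VC-HIT; vc=[24,26,30,12]

VC = [24, 26, 30, 12]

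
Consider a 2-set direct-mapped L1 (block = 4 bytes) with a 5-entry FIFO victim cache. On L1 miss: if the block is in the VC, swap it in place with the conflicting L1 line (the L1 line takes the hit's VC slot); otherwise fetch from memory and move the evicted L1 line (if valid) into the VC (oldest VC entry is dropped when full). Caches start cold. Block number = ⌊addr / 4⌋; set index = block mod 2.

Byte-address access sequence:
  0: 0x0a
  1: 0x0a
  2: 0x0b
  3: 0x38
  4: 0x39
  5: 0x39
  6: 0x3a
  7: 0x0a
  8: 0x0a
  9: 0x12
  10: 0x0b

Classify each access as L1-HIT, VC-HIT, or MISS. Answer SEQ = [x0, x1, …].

#0 0xa→b2/s0 MISS; vc=[]
#1 0xa→b2/s0 L1-HIT; vc=[]
#2 0xb→b2/s0 L1-HIT; vc=[]
#3 0x38→b14/s0 MISS; vc=[2]
#4 0x39→b14/s0 L1-HIT; vc=[2]
#5 0x39→b14/s0 L1-HIT; vc=[2]
#6 0x3a→b14/s0 L1-HIT; vc=[2]
#7 0xa→b2/s0 VC-HIT; vc=[14]
#8 0xa→b2/s0 L1-HIT; vc=[14]
#9 0x12→b4/s0 MISS; vc=[14,2]
#10 0xb→b2/s0 VC-HIT; vc=[14,4]

SEQ = [MISS, L1-HIT, L1-HIT, MISS, L1-HIT, L1-HIT, L1-HIT, VC-HIT, L1-HIT, MISS, VC-HIT]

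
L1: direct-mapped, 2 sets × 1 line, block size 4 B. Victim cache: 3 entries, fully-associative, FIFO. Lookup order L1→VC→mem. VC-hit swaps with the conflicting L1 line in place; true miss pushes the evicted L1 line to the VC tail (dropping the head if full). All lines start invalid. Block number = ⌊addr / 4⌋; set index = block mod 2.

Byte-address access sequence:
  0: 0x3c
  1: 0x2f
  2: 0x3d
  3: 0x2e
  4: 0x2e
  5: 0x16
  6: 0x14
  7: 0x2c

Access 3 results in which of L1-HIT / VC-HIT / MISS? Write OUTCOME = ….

#0 0x3c→b15/s1 MISS; vc=[]
#1 0x2f→b11/s1 MISS; vc=[15]
#2 0x3d→b15/s1 VC-HIT; vc=[11]
#3 0x2e→b11/s1 VC-HIT; vc=[15]
#4 0x2e→b11/s1 L1-HIT; vc=[15]
#5 0x16→b5/s1 MISS; vc=[15,11]
#6 0x14→b5/s1 L1-HIT; vc=[15,11]
#7 0x2c→b11/s1 VC-HIT; vc=[15,5]

OUTCOME = VC-HIT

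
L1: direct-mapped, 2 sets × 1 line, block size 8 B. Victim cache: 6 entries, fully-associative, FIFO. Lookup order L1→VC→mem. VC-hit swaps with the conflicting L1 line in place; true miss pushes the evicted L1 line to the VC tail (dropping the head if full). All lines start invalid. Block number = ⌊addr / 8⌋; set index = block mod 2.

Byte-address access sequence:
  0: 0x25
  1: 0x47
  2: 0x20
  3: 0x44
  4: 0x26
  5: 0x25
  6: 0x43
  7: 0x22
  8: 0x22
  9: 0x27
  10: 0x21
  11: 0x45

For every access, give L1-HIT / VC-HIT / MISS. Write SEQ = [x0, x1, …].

  [0] addr=0x25 blk=4 s=0: MISS | VC []
  [1] addr=0x47 blk=8 s=0: MISS | VC [4]
  [2] addr=0x20 blk=4 s=0: VC-HIT | VC [8]
  [3] addr=0x44 blk=8 s=0: VC-HIT | VC [4]
  [4] addr=0x26 blk=4 s=0: VC-HIT | VC [8]
  [5] addr=0x25 blk=4 s=0: L1-HIT | VC [8]
  [6] addr=0x43 blk=8 s=0: VC-HIT | VC [4]
  [7] addr=0x22 blk=4 s=0: VC-HIT | VC [8]
  [8] addr=0x22 blk=4 s=0: L1-HIT | VC [8]
  [9] addr=0x27 blk=4 s=0: L1-HIT | VC [8]
  [10] addr=0x21 blk=4 s=0: L1-HIT | VC [8]
  [11] addr=0x45 blk=8 s=0: VC-HIT | VC [4]

SEQ = [MISS, MISS, VC-HIT, VC-HIT, VC-HIT, L1-HIT, VC-HIT, VC-HIT, L1-HIT, L1-HIT, L1-HIT, VC-HIT]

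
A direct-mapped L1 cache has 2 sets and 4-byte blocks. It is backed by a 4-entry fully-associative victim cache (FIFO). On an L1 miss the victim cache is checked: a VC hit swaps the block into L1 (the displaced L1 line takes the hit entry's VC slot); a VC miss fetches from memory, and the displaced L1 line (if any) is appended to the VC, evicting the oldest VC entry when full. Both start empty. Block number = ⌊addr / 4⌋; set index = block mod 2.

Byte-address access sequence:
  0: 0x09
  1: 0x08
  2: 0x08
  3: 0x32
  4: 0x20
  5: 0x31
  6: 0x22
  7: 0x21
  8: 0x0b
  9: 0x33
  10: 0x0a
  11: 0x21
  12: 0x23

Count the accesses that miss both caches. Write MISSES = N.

0: 0x9 (blk 2, set 0) → MISS  vc=[]
1: 0x8 (blk 2, set 0) → L1-HIT  vc=[]
2: 0x8 (blk 2, set 0) → L1-HIT  vc=[]
3: 0x32 (blk 12, set 0) → MISS  vc=[2]
4: 0x20 (blk 8, set 0) → MISS  vc=[2, 12]
5: 0x31 (blk 12, set 0) → VC-HIT  vc=[2, 8]
6: 0x22 (blk 8, set 0) → VC-HIT  vc=[2, 12]
7: 0x21 (blk 8, set 0) → L1-HIT  vc=[2, 12]
8: 0xb (blk 2, set 0) → VC-HIT  vc=[8, 12]
9: 0x33 (blk 12, set 0) → VC-HIT  vc=[8, 2]
10: 0xa (blk 2, set 0) → VC-HIT  vc=[8, 12]
11: 0x21 (blk 8, set 0) → VC-HIT  vc=[2, 12]
12: 0x23 (blk 8, set 0) → L1-HIT  vc=[2, 12]

MISSES = 3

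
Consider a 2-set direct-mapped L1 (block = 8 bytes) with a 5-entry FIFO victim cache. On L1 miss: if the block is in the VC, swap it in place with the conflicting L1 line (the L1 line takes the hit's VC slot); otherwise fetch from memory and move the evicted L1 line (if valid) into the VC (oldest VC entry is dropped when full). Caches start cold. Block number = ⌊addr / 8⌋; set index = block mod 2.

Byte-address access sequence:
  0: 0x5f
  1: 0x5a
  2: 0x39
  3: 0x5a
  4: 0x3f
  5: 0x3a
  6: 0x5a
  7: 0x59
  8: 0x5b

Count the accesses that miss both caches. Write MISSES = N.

#0 0x5f→b11/s1 MISS; vc=[]
#1 0x5a→b11/s1 L1-HIT; vc=[]
#2 0x39→b7/s1 MISS; vc=[11]
#3 0x5a→b11/s1 VC-HIT; vc=[7]
#4 0x3f→b7/s1 VC-HIT; vc=[11]
#5 0x3a→b7/s1 L1-HIT; vc=[11]
#6 0x5a→b11/s1 VC-HIT; vc=[7]
#7 0x59→b11/s1 L1-HIT; vc=[7]
#8 0x5b→b11/s1 L1-HIT; vc=[7]

MISSES = 2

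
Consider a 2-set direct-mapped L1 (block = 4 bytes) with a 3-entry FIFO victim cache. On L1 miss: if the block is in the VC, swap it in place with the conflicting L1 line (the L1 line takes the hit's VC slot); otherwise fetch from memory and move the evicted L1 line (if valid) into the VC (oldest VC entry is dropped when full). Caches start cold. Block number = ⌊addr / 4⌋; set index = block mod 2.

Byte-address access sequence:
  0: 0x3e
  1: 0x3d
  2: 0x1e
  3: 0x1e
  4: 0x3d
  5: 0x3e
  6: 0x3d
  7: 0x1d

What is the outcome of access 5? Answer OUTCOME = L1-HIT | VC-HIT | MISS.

  [0] addr=0x3e blk=15 s=1: MISS | VC []
  [1] addr=0x3d blk=15 s=1: L1-HIT | VC []
  [2] addr=0x1e blk=7 s=1: MISS | VC [15]
  [3] addr=0x1e blk=7 s=1: L1-HIT | VC [15]
  [4] addr=0x3d blk=15 s=1: VC-HIT | VC [7]
  [5] addr=0x3e blk=15 s=1: L1-HIT | VC [7]
  [6] addr=0x3d blk=15 s=1: L1-HIT | VC [7]
  [7] addr=0x1d blk=7 s=1: VC-HIT | VC [15]

OUTCOME = L1-HIT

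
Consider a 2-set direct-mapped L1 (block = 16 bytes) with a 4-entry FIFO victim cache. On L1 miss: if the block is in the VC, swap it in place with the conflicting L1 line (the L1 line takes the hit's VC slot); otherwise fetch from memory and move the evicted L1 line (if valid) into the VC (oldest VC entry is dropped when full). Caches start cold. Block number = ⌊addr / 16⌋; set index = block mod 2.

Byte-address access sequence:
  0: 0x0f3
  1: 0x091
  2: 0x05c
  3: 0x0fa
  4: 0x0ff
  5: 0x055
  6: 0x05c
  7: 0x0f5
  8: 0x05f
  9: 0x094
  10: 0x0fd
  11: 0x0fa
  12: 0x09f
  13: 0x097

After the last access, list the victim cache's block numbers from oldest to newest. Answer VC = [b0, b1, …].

VC = [15, 5]

0: 0xf3 (blk 15, set 1) → MISS  vc=[]
1: 0x91 (blk 9, set 1) → MISS  vc=[15]
2: 0x5c (blk 5, set 1) → MISS  vc=[15, 9]
3: 0xfa (blk 15, set 1) → VC-HIT  vc=[5, 9]
4: 0xff (blk 15, set 1) → L1-HIT  vc=[5, 9]
5: 0x55 (blk 5, set 1) → VC-HIT  vc=[15, 9]
6: 0x5c (blk 5, set 1) → L1-HIT  vc=[15, 9]
7: 0xf5 (blk 15, set 1) → VC-HIT  vc=[5, 9]
8: 0x5f (blk 5, set 1) → VC-HIT  vc=[15, 9]
9: 0x94 (blk 9, set 1) → VC-HIT  vc=[15, 5]
10: 0xfd (blk 15, set 1) → VC-HIT  vc=[9, 5]
11: 0xfa (blk 15, set 1) → L1-HIT  vc=[9, 5]
12: 0x9f (blk 9, set 1) → VC-HIT  vc=[15, 5]
13: 0x97 (blk 9, set 1) → L1-HIT  vc=[15, 5]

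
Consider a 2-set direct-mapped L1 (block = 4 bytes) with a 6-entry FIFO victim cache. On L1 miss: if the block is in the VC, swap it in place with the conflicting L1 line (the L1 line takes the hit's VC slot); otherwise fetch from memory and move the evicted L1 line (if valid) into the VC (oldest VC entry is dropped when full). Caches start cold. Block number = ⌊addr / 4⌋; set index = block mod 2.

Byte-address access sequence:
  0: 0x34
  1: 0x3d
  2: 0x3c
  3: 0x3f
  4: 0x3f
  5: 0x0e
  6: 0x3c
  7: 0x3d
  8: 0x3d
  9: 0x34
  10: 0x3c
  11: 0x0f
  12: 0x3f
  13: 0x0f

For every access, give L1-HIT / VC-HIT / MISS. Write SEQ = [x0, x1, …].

0: 0x34 (blk 13, set 1) → MISS  vc=[]
1: 0x3d (blk 15, set 1) → MISS  vc=[13]
2: 0x3c (blk 15, set 1) → L1-HIT  vc=[13]
3: 0x3f (blk 15, set 1) → L1-HIT  vc=[13]
4: 0x3f (blk 15, set 1) → L1-HIT  vc=[13]
5: 0xe (blk 3, set 1) → MISS  vc=[13, 15]
6: 0x3c (blk 15, set 1) → VC-HIT  vc=[13, 3]
7: 0x3d (blk 15, set 1) → L1-HIT  vc=[13, 3]
8: 0x3d (blk 15, set 1) → L1-HIT  vc=[13, 3]
9: 0x34 (blk 13, set 1) → VC-HIT  vc=[15, 3]
10: 0x3c (blk 15, set 1) → VC-HIT  vc=[13, 3]
11: 0xf (blk 3, set 1) → VC-HIT  vc=[13, 15]
12: 0x3f (blk 15, set 1) → VC-HIT  vc=[13, 3]
13: 0xf (blk 3, set 1) → VC-HIT  vc=[13, 15]

SEQ = [MISS, MISS, L1-HIT, L1-HIT, L1-HIT, MISS, VC-HIT, L1-HIT, L1-HIT, VC-HIT, VC-HIT, VC-HIT, VC-HIT, VC-HIT]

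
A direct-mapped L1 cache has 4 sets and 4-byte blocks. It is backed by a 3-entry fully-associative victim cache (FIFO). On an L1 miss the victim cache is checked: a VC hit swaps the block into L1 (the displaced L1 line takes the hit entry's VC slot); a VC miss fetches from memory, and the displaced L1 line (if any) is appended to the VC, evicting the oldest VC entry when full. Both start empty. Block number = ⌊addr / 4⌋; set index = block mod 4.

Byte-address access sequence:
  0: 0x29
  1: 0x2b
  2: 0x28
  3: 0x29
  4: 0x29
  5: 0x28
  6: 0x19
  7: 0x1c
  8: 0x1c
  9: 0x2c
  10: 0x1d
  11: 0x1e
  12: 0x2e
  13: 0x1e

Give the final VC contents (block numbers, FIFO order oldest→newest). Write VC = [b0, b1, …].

  [0] addr=0x29 blk=10 s=2: MISS | VC []
  [1] addr=0x2b blk=10 s=2: L1-HIT | VC []
  [2] addr=0x28 blk=10 s=2: L1-HIT | VC []
  [3] addr=0x29 blk=10 s=2: L1-HIT | VC []
  [4] addr=0x29 blk=10 s=2: L1-HIT | VC []
  [5] addr=0x28 blk=10 s=2: L1-HIT | VC []
  [6] addr=0x19 blk=6 s=2: MISS | VC [10]
  [7] addr=0x1c blk=7 s=3: MISS | VC [10]
  [8] addr=0x1c blk=7 s=3: L1-HIT | VC [10]
  [9] addr=0x2c blk=11 s=3: MISS | VC [10, 7]
  [10] addr=0x1d blk=7 s=3: VC-HIT | VC [10, 11]
  [11] addr=0x1e blk=7 s=3: L1-HIT | VC [10, 11]
  [12] addr=0x2e blk=11 s=3: VC-HIT | VC [10, 7]
  [13] addr=0x1e blk=7 s=3: VC-HIT | VC [10, 11]

VC = [10, 11]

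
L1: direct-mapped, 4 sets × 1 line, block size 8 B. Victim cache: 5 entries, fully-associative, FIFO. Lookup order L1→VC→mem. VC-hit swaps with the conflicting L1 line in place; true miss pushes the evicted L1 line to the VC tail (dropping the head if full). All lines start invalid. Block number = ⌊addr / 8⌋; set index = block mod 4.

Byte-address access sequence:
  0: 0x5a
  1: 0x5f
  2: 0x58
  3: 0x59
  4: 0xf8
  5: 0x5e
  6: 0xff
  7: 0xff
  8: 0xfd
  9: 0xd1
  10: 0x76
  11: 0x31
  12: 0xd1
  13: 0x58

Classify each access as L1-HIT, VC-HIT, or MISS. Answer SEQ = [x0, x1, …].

0: 0x5a (blk 11, set 3) → MISS  vc=[]
1: 0x5f (blk 11, set 3) → L1-HIT  vc=[]
2: 0x58 (blk 11, set 3) → L1-HIT  vc=[]
3: 0x59 (blk 11, set 3) → L1-HIT  vc=[]
4: 0xf8 (blk 31, set 3) → MISS  vc=[11]
5: 0x5e (blk 11, set 3) → VC-HIT  vc=[31]
6: 0xff (blk 31, set 3) → VC-HIT  vc=[11]
7: 0xff (blk 31, set 3) → L1-HIT  vc=[11]
8: 0xfd (blk 31, set 3) → L1-HIT  vc=[11]
9: 0xd1 (blk 26, set 2) → MISS  vc=[11]
10: 0x76 (blk 14, set 2) → MISS  vc=[11, 26]
11: 0x31 (blk 6, set 2) → MISS  vc=[11, 26, 14]
12: 0xd1 (blk 26, set 2) → VC-HIT  vc=[11, 6, 14]
13: 0x58 (blk 11, set 3) → VC-HIT  vc=[31, 6, 14]

SEQ = [MISS, L1-HIT, L1-HIT, L1-HIT, MISS, VC-HIT, VC-HIT, L1-HIT, L1-HIT, MISS, MISS, MISS, VC-HIT, VC-HIT]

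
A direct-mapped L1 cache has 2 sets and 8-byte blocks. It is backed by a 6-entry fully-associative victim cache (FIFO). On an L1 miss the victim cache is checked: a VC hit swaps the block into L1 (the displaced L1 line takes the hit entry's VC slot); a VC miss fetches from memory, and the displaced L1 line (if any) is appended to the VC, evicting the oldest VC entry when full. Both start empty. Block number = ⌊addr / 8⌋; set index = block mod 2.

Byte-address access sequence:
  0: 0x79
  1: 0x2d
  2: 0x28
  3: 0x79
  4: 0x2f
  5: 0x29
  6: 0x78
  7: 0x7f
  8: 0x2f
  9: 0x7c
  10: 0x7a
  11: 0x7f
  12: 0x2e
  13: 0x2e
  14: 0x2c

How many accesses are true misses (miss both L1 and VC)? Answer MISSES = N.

0: 0x79 (blk 15, set 1) → MISS  vc=[]
1: 0x2d (blk 5, set 1) → MISS  vc=[15]
2: 0x28 (blk 5, set 1) → L1-HIT  vc=[15]
3: 0x79 (blk 15, set 1) → VC-HIT  vc=[5]
4: 0x2f (blk 5, set 1) → VC-HIT  vc=[15]
5: 0x29 (blk 5, set 1) → L1-HIT  vc=[15]
6: 0x78 (blk 15, set 1) → VC-HIT  vc=[5]
7: 0x7f (blk 15, set 1) → L1-HIT  vc=[5]
8: 0x2f (blk 5, set 1) → VC-HIT  vc=[15]
9: 0x7c (blk 15, set 1) → VC-HIT  vc=[5]
10: 0x7a (blk 15, set 1) → L1-HIT  vc=[5]
11: 0x7f (blk 15, set 1) → L1-HIT  vc=[5]
12: 0x2e (blk 5, set 1) → VC-HIT  vc=[15]
13: 0x2e (blk 5, set 1) → L1-HIT  vc=[15]
14: 0x2c (blk 5, set 1) → L1-HIT  vc=[15]

MISSES = 2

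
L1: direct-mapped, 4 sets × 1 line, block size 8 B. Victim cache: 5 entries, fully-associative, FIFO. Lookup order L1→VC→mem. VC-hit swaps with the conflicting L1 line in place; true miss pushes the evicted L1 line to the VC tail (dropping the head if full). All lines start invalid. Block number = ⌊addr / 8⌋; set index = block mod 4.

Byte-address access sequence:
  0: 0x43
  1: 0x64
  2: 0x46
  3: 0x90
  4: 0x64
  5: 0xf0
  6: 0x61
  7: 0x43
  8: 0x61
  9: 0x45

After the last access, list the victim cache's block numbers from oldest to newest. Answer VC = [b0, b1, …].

VC = [12, 18]

  [0] addr=0x43 blk=8 s=0: MISS | VC []
  [1] addr=0x64 blk=12 s=0: MISS | VC [8]
  [2] addr=0x46 blk=8 s=0: VC-HIT | VC [12]
  [3] addr=0x90 blk=18 s=2: MISS | VC [12]
  [4] addr=0x64 blk=12 s=0: VC-HIT | VC [8]
  [5] addr=0xf0 blk=30 s=2: MISS | VC [8, 18]
  [6] addr=0x61 blk=12 s=0: L1-HIT | VC [8, 18]
  [7] addr=0x43 blk=8 s=0: VC-HIT | VC [12, 18]
  [8] addr=0x61 blk=12 s=0: VC-HIT | VC [8, 18]
  [9] addr=0x45 blk=8 s=0: VC-HIT | VC [12, 18]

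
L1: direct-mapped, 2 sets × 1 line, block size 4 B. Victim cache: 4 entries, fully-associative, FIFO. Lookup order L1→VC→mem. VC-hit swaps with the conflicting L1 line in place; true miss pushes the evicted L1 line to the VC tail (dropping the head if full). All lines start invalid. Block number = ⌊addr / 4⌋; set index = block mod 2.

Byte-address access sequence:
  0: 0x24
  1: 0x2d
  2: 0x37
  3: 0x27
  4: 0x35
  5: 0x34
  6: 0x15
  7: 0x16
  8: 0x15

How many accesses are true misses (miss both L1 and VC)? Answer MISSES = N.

  [0] addr=0x24 blk=9 s=1: MISS | VC []
  [1] addr=0x2d blk=11 s=1: MISS | VC [9]
  [2] addr=0x37 blk=13 s=1: MISS | VC [9, 11]
  [3] addr=0x27 blk=9 s=1: VC-HIT | VC [13, 11]
  [4] addr=0x35 blk=13 s=1: VC-HIT | VC [9, 11]
  [5] addr=0x34 blk=13 s=1: L1-HIT | VC [9, 11]
  [6] addr=0x15 blk=5 s=1: MISS | VC [9, 11, 13]
  [7] addr=0x16 blk=5 s=1: L1-HIT | VC [9, 11, 13]
  [8] addr=0x15 blk=5 s=1: L1-HIT | VC [9, 11, 13]

MISSES = 4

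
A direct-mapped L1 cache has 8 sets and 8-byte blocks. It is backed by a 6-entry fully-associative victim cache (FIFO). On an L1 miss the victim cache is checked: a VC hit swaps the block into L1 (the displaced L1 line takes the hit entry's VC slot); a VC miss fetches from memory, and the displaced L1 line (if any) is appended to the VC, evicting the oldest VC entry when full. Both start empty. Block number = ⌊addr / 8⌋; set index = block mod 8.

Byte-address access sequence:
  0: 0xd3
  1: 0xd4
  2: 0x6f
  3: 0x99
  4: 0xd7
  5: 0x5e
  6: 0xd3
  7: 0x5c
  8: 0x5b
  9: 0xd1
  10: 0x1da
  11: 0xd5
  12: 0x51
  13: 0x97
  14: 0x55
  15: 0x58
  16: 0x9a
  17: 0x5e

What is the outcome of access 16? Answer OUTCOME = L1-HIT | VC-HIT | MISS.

OUTCOME = VC-HIT

#0 0xd3→b26/s2 MISS; vc=[]
#1 0xd4→b26/s2 L1-HIT; vc=[]
#2 0x6f→b13/s5 MISS; vc=[]
#3 0x99→b19/s3 MISS; vc=[]
#4 0xd7→b26/s2 L1-HIT; vc=[]
#5 0x5e→b11/s3 MISS; vc=[19]
#6 0xd3→b26/s2 L1-HIT; vc=[19]
#7 0x5c→b11/s3 L1-HIT; vc=[19]
#8 0x5b→b11/s3 L1-HIT; vc=[19]
#9 0xd1→b26/s2 L1-HIT; vc=[19]
#10 0x1da→b59/s3 MISS; vc=[19,11]
#11 0xd5→b26/s2 L1-HIT; vc=[19,11]
#12 0x51→b10/s2 MISS; vc=[19,11,26]
#13 0x97→b18/s2 MISS; vc=[19,11,26,10]
#14 0x55→b10/s2 VC-HIT; vc=[19,11,26,18]
#15 0x58→b11/s3 VC-HIT; vc=[19,59,26,18]
#16 0x9a→b19/s3 VC-HIT; vc=[11,59,26,18]
#17 0x5e→b11/s3 VC-HIT; vc=[19,59,26,18]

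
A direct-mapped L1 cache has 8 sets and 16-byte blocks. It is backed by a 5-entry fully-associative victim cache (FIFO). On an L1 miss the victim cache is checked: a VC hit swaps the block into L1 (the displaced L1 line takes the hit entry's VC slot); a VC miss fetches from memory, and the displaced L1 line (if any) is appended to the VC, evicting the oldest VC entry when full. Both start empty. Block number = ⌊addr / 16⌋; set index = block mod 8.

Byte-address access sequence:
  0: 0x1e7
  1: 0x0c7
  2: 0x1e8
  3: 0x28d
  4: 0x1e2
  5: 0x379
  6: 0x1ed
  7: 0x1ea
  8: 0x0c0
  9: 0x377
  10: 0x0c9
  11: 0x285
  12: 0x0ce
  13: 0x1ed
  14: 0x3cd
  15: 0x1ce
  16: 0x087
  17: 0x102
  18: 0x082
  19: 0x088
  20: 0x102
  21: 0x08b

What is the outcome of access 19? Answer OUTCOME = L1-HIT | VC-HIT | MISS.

OUTCOME = L1-HIT

0: 0x1e7 (blk 30, set 6) → MISS  vc=[]
1: 0xc7 (blk 12, set 4) → MISS  vc=[]
2: 0x1e8 (blk 30, set 6) → L1-HIT  vc=[]
3: 0x28d (blk 40, set 0) → MISS  vc=[]
4: 0x1e2 (blk 30, set 6) → L1-HIT  vc=[]
5: 0x379 (blk 55, set 7) → MISS  vc=[]
6: 0x1ed (blk 30, set 6) → L1-HIT  vc=[]
7: 0x1ea (blk 30, set 6) → L1-HIT  vc=[]
8: 0xc0 (blk 12, set 4) → L1-HIT  vc=[]
9: 0x377 (blk 55, set 7) → L1-HIT  vc=[]
10: 0xc9 (blk 12, set 4) → L1-HIT  vc=[]
11: 0x285 (blk 40, set 0) → L1-HIT  vc=[]
12: 0xce (blk 12, set 4) → L1-HIT  vc=[]
13: 0x1ed (blk 30, set 6) → L1-HIT  vc=[]
14: 0x3cd (blk 60, set 4) → MISS  vc=[12]
15: 0x1ce (blk 28, set 4) → MISS  vc=[12, 60]
16: 0x87 (blk 8, set 0) → MISS  vc=[12, 60, 40]
17: 0x102 (blk 16, set 0) → MISS  vc=[12, 60, 40, 8]
18: 0x82 (blk 8, set 0) → VC-HIT  vc=[12, 60, 40, 16]
19: 0x88 (blk 8, set 0) → L1-HIT  vc=[12, 60, 40, 16]
20: 0x102 (blk 16, set 0) → VC-HIT  vc=[12, 60, 40, 8]
21: 0x8b (blk 8, set 0) → VC-HIT  vc=[12, 60, 40, 16]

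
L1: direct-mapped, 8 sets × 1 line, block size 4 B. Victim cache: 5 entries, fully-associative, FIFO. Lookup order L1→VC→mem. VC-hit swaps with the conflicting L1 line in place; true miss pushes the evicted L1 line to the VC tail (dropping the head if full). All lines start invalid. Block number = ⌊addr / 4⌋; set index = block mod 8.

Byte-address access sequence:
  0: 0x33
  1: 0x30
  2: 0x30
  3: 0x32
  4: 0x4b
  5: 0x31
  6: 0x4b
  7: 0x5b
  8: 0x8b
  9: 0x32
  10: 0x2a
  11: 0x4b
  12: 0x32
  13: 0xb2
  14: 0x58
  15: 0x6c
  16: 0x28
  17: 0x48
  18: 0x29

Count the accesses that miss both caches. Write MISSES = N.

#0 0x33→b12/s4 MISS; vc=[]
#1 0x30→b12/s4 L1-HIT; vc=[]
#2 0x30→b12/s4 L1-HIT; vc=[]
#3 0x32→b12/s4 L1-HIT; vc=[]
#4 0x4b→b18/s2 MISS; vc=[]
#5 0x31→b12/s4 L1-HIT; vc=[]
#6 0x4b→b18/s2 L1-HIT; vc=[]
#7 0x5b→b22/s6 MISS; vc=[]
#8 0x8b→b34/s2 MISS; vc=[18]
#9 0x32→b12/s4 L1-HIT; vc=[18]
#10 0x2a→b10/s2 MISS; vc=[18,34]
#11 0x4b→b18/s2 VC-HIT; vc=[10,34]
#12 0x32→b12/s4 L1-HIT; vc=[10,34]
#13 0xb2→b44/s4 MISS; vc=[10,34,12]
#14 0x58→b22/s6 L1-HIT; vc=[10,34,12]
#15 0x6c→b27/s3 MISS; vc=[10,34,12]
#16 0x28→b10/s2 VC-HIT; vc=[18,34,12]
#17 0x48→b18/s2 VC-HIT; vc=[10,34,12]
#18 0x29→b10/s2 VC-HIT; vc=[18,34,12]

MISSES = 7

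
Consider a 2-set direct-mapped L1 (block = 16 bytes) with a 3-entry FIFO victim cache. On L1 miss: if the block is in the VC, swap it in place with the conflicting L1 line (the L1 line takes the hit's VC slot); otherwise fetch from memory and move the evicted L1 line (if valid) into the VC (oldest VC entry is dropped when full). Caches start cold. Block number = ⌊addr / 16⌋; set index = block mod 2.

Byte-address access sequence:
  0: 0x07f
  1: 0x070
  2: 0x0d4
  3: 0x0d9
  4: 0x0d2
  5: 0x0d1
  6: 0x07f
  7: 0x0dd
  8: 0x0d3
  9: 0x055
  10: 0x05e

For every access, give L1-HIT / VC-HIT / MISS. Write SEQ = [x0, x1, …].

#0 0x7f→b7/s1 MISS; vc=[]
#1 0x70→b7/s1 L1-HIT; vc=[]
#2 0xd4→b13/s1 MISS; vc=[7]
#3 0xd9→b13/s1 L1-HIT; vc=[7]
#4 0xd2→b13/s1 L1-HIT; vc=[7]
#5 0xd1→b13/s1 L1-HIT; vc=[7]
#6 0x7f→b7/s1 VC-HIT; vc=[13]
#7 0xdd→b13/s1 VC-HIT; vc=[7]
#8 0xd3→b13/s1 L1-HIT; vc=[7]
#9 0x55→b5/s1 MISS; vc=[7,13]
#10 0x5e→b5/s1 L1-HIT; vc=[7,13]

SEQ = [MISS, L1-HIT, MISS, L1-HIT, L1-HIT, L1-HIT, VC-HIT, VC-HIT, L1-HIT, MISS, L1-HIT]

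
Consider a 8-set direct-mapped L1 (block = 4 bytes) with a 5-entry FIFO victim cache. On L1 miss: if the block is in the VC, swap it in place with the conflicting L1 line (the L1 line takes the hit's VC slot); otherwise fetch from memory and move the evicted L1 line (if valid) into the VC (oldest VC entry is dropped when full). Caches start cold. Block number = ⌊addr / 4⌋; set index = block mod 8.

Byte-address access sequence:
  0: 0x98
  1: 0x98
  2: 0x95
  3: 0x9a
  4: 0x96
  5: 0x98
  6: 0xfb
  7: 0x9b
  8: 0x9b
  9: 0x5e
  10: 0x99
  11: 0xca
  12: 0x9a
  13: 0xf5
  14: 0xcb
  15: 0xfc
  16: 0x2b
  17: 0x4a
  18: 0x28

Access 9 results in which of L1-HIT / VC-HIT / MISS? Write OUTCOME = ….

0: 0x98 (blk 38, set 6) → MISS  vc=[]
1: 0x98 (blk 38, set 6) → L1-HIT  vc=[]
2: 0x95 (blk 37, set 5) → MISS  vc=[]
3: 0x9a (blk 38, set 6) → L1-HIT  vc=[]
4: 0x96 (blk 37, set 5) → L1-HIT  vc=[]
5: 0x98 (blk 38, set 6) → L1-HIT  vc=[]
6: 0xfb (blk 62, set 6) → MISS  vc=[38]
7: 0x9b (blk 38, set 6) → VC-HIT  vc=[62]
8: 0x9b (blk 38, set 6) → L1-HIT  vc=[62]
9: 0x5e (blk 23, set 7) → MISS  vc=[62]
10: 0x99 (blk 38, set 6) → L1-HIT  vc=[62]
11: 0xca (blk 50, set 2) → MISS  vc=[62]
12: 0x9a (blk 38, set 6) → L1-HIT  vc=[62]
13: 0xf5 (blk 61, set 5) → MISS  vc=[62, 37]
14: 0xcb (blk 50, set 2) → L1-HIT  vc=[62, 37]
15: 0xfc (blk 63, set 7) → MISS  vc=[62, 37, 23]
16: 0x2b (blk 10, set 2) → MISS  vc=[62, 37, 23, 50]
17: 0x4a (blk 18, set 2) → MISS  vc=[62, 37, 23, 50, 10]
18: 0x28 (blk 10, set 2) → VC-HIT  vc=[62, 37, 23, 50, 18]

OUTCOME = MISS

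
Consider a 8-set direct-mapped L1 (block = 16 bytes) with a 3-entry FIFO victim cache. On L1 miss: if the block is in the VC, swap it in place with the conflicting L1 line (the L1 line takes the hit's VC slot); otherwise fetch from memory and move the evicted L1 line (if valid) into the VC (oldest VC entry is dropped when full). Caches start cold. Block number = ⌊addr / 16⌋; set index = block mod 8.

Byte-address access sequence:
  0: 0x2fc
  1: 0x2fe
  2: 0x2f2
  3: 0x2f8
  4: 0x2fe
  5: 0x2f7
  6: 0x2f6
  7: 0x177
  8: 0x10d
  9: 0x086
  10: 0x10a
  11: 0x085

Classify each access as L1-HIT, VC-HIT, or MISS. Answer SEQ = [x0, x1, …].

SEQ = [MISS, L1-HIT, L1-HIT, L1-HIT, L1-HIT, L1-HIT, L1-HIT, MISS, MISS, MISS, VC-HIT, VC-HIT]

  [0] addr=0x2fc blk=47 s=7: MISS | VC []
  [1] addr=0x2fe blk=47 s=7: L1-HIT | VC []
  [2] addr=0x2f2 blk=47 s=7: L1-HIT | VC []
  [3] addr=0x2f8 blk=47 s=7: L1-HIT | VC []
  [4] addr=0x2fe blk=47 s=7: L1-HIT | VC []
  [5] addr=0x2f7 blk=47 s=7: L1-HIT | VC []
  [6] addr=0x2f6 blk=47 s=7: L1-HIT | VC []
  [7] addr=0x177 blk=23 s=7: MISS | VC [47]
  [8] addr=0x10d blk=16 s=0: MISS | VC [47]
  [9] addr=0x86 blk=8 s=0: MISS | VC [47, 16]
  [10] addr=0x10a blk=16 s=0: VC-HIT | VC [47, 8]
  [11] addr=0x85 blk=8 s=0: VC-HIT | VC [47, 16]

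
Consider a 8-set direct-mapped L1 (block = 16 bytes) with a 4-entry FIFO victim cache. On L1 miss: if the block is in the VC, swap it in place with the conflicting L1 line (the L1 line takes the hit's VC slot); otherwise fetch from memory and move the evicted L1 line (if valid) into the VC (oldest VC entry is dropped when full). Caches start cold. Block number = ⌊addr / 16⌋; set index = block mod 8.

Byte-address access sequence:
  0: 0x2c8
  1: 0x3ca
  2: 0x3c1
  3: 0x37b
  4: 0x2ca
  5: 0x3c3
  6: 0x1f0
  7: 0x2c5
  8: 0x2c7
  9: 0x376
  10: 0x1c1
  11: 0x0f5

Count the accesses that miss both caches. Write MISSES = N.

  [0] addr=0x2c8 blk=44 s=4: MISS | VC []
  [1] addr=0x3ca blk=60 s=4: MISS | VC [44]
  [2] addr=0x3c1 blk=60 s=4: L1-HIT | VC [44]
  [3] addr=0x37b blk=55 s=7: MISS | VC [44]
  [4] addr=0x2ca blk=44 s=4: VC-HIT | VC [60]
  [5] addr=0x3c3 blk=60 s=4: VC-HIT | VC [44]
  [6] addr=0x1f0 blk=31 s=7: MISS | VC [44, 55]
  [7] addr=0x2c5 blk=44 s=4: VC-HIT | VC [60, 55]
  [8] addr=0x2c7 blk=44 s=4: L1-HIT | VC [60, 55]
  [9] addr=0x376 blk=55 s=7: VC-HIT | VC [60, 31]
  [10] addr=0x1c1 blk=28 s=4: MISS | VC [60, 31, 44]
  [11] addr=0xf5 blk=15 s=7: MISS | VC [60, 31, 44, 55]

MISSES = 6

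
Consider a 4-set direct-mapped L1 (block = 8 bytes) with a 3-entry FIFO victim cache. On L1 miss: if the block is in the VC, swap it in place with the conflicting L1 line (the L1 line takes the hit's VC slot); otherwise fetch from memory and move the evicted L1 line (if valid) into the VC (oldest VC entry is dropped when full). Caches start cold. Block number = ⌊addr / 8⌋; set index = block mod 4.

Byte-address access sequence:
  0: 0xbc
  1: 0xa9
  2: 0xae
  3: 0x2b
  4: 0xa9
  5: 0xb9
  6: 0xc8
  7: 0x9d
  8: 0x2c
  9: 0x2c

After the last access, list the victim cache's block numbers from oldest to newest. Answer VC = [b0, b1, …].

VC = [25, 21, 23]

#0 0xbc→b23/s3 MISS; vc=[]
#1 0xa9→b21/s1 MISS; vc=[]
#2 0xae→b21/s1 L1-HIT; vc=[]
#3 0x2b→b5/s1 MISS; vc=[21]
#4 0xa9→b21/s1 VC-HIT; vc=[5]
#5 0xb9→b23/s3 L1-HIT; vc=[5]
#6 0xc8→b25/s1 MISS; vc=[5,21]
#7 0x9d→b19/s3 MISS; vc=[5,21,23]
#8 0x2c→b5/s1 VC-HIT; vc=[25,21,23]
#9 0x2c→b5/s1 L1-HIT; vc=[25,21,23]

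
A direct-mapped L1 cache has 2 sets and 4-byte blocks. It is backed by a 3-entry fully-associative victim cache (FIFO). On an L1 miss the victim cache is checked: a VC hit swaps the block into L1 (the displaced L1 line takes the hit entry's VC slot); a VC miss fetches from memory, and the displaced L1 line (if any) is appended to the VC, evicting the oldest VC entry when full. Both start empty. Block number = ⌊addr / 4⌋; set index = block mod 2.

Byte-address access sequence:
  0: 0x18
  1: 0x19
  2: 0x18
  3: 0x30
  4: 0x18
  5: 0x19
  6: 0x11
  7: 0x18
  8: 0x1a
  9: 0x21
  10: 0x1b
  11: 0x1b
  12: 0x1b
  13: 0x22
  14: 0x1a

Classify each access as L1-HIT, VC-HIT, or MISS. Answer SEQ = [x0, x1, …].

SEQ = [MISS, L1-HIT, L1-HIT, MISS, VC-HIT, L1-HIT, MISS, VC-HIT, L1-HIT, MISS, VC-HIT, L1-HIT, L1-HIT, VC-HIT, VC-HIT]

0: 0x18 (blk 6, set 0) → MISS  vc=[]
1: 0x19 (blk 6, set 0) → L1-HIT  vc=[]
2: 0x18 (blk 6, set 0) → L1-HIT  vc=[]
3: 0x30 (blk 12, set 0) → MISS  vc=[6]
4: 0x18 (blk 6, set 0) → VC-HIT  vc=[12]
5: 0x19 (blk 6, set 0) → L1-HIT  vc=[12]
6: 0x11 (blk 4, set 0) → MISS  vc=[12, 6]
7: 0x18 (blk 6, set 0) → VC-HIT  vc=[12, 4]
8: 0x1a (blk 6, set 0) → L1-HIT  vc=[12, 4]
9: 0x21 (blk 8, set 0) → MISS  vc=[12, 4, 6]
10: 0x1b (blk 6, set 0) → VC-HIT  vc=[12, 4, 8]
11: 0x1b (blk 6, set 0) → L1-HIT  vc=[12, 4, 8]
12: 0x1b (blk 6, set 0) → L1-HIT  vc=[12, 4, 8]
13: 0x22 (blk 8, set 0) → VC-HIT  vc=[12, 4, 6]
14: 0x1a (blk 6, set 0) → VC-HIT  vc=[12, 4, 8]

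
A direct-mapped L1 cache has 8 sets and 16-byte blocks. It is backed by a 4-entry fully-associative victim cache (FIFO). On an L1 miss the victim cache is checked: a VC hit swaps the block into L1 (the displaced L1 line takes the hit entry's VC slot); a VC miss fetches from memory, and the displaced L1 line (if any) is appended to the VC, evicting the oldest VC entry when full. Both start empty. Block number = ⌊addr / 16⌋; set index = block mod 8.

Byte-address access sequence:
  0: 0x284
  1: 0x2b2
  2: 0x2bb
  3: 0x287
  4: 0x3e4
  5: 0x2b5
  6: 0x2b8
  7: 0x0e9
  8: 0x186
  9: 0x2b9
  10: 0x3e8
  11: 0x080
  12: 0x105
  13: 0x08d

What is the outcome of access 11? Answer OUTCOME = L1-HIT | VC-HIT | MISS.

  [0] addr=0x284 blk=40 s=0: MISS | VC []
  [1] addr=0x2b2 blk=43 s=3: MISS | VC []
  [2] addr=0x2bb blk=43 s=3: L1-HIT | VC []
  [3] addr=0x287 blk=40 s=0: L1-HIT | VC []
  [4] addr=0x3e4 blk=62 s=6: MISS | VC []
  [5] addr=0x2b5 blk=43 s=3: L1-HIT | VC []
  [6] addr=0x2b8 blk=43 s=3: L1-HIT | VC []
  [7] addr=0xe9 blk=14 s=6: MISS | VC [62]
  [8] addr=0x186 blk=24 s=0: MISS | VC [62, 40]
  [9] addr=0x2b9 blk=43 s=3: L1-HIT | VC [62, 40]
  [10] addr=0x3e8 blk=62 s=6: VC-HIT | VC [14, 40]
  [11] addr=0x80 blk=8 s=0: MISS | VC [14, 40, 24]
  [12] addr=0x105 blk=16 s=0: MISS | VC [14, 40, 24, 8]
  [13] addr=0x8d blk=8 s=0: VC-HIT | VC [14, 40, 24, 16]

OUTCOME = MISS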